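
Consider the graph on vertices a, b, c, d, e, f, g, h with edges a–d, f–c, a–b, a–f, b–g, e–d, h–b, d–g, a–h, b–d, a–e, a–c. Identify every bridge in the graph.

none

The edges on the cycle a-f-c-a are not bridges since each lies on that cycle.
Every edge lies on some cycle, so there are no bridges.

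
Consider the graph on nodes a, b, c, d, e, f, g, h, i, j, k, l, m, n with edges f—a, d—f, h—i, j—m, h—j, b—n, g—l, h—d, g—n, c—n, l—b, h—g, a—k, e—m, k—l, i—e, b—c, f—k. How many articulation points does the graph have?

Removing h increases the component count from 1 to 2, so h is a cut vertex.
By contrast removing f leaves 1 component; it is not a cut vertex. No other vertex is a cut vertex either.

1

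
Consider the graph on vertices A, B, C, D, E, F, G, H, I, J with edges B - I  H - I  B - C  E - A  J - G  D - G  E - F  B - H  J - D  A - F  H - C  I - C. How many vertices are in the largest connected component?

4

Starting from A we can reach A, E, F. That is one component of size 3.
Starting from D we can reach D, G, J. That is one component of size 3.
Starting from B we can reach B, C, H, I. That is one component of size 4.
The largest has 4 vertices.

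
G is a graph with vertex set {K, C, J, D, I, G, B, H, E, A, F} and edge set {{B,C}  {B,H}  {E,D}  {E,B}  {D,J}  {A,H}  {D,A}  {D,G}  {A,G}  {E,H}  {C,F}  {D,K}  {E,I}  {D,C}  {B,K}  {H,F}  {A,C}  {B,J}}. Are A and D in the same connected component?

From A we can reach A, B, C, D, E, F, G, H, I, J, K, which includes D.

Yes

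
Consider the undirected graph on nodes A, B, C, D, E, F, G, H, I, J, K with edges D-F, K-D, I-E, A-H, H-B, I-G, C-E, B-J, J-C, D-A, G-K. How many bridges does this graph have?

1

The edges on the cycle I-G-K-D-A-H-B-J-C-E-I are not bridges since each lies on that cycle.
But removing F-D disconnects F from D — this is a bridge.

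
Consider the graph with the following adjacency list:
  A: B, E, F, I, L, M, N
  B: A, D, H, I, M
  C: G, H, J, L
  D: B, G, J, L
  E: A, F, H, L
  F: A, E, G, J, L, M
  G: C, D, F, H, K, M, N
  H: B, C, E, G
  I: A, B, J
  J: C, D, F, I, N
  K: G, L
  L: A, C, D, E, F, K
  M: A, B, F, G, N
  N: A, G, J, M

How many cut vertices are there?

0

Removing E, for instance, still leaves 1 component. No single vertex removal increases the component count — the graph has no articulation points.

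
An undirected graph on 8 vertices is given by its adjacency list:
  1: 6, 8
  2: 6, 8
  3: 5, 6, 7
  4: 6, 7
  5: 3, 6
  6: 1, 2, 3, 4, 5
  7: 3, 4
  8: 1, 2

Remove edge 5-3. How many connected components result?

5 and 3 are still connected via 5-6-3, so the component count stays at 1.

1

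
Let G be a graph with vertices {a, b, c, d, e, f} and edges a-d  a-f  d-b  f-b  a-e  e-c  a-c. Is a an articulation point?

Deleting a raises the number of components from 1 to 2, so a is a cut vertex.

Yes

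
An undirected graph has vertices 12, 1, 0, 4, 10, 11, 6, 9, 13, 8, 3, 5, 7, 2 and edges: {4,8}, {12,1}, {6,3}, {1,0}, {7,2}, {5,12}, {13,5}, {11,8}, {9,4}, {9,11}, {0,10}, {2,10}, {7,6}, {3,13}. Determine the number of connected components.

2

Starting from 4 we can reach 4, 8, 9, 11. That is one component of size 4.
Starting from 0 we can reach 0, 1, 2, 3, 5, 6, 7, 10, 12, 13. That is one component of size 10.
Total: 2 components.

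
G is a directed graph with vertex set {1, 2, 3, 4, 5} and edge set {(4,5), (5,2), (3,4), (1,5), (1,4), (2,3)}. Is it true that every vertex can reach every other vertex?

No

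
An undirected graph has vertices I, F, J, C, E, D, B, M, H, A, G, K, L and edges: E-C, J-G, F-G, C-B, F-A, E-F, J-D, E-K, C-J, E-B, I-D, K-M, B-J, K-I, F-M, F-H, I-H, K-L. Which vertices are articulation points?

F, K

Removing F increases the component count from 1 to 2, so F is a cut vertex.
Removing K increases the component count from 1 to 2, so K is a cut vertex.
By contrast removing H leaves 1 component; it is not a cut vertex. No other vertex is a cut vertex either.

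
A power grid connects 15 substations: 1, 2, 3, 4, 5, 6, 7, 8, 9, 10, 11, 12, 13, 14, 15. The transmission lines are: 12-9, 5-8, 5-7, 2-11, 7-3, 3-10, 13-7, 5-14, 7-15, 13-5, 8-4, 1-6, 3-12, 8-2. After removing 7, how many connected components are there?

4

With 7 gone, the remaining components are: {15}; {1, 6}; {3, 9, 10, 12}; {2, 4, 5, 8, 11, 13, 14}.
That is 4 components.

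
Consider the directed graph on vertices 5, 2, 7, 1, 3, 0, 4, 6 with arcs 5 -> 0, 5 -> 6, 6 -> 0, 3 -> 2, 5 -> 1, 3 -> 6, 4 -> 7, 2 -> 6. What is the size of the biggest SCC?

{0} is an SCC by itself.
{1} is an SCC by itself.
{2} is an SCC by itself.
{3} is an SCC by itself.
{5} is an SCC by itself.
(and 3 more singleton SCCs)
The largest has 1 vertex.

1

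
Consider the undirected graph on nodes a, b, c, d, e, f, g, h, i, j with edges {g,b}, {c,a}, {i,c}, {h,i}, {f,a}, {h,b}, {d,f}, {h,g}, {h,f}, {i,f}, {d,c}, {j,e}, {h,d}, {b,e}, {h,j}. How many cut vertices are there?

Removing h increases the component count from 1 to 2, so h is a cut vertex.
By contrast removing d leaves 1 component; it is not a cut vertex. No other vertex is a cut vertex either.

1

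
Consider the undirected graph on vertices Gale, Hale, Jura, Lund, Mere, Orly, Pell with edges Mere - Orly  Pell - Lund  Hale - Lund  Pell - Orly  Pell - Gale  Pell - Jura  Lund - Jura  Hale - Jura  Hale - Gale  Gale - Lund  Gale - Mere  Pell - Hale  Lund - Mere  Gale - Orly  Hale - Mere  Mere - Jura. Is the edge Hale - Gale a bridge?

After removing Hale - Gale, the path Hale-Pell-Gale still connects them, so the edge is not a bridge.

No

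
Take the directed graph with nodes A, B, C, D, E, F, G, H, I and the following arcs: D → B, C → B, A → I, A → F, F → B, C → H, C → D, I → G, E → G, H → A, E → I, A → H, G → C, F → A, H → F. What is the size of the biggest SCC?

{A, C, F, G, H, I} are all mutually reachable — one SCC of size 6.
{D} is an SCC by itself.
{E} is an SCC by itself.
{B} is an SCC by itself.
The largest has 6 vertices.

6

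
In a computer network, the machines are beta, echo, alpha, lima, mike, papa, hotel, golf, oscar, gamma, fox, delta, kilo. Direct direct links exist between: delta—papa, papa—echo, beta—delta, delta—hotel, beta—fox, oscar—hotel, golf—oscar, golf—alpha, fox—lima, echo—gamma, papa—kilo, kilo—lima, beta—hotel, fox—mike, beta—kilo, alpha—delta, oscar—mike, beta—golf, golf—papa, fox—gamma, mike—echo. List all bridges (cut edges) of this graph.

none

The edges on the cycle golf-oscar-hotel-delta-alpha-golf are not bridges since each lies on that cycle.
Every edge lies on some cycle, so there are no bridges.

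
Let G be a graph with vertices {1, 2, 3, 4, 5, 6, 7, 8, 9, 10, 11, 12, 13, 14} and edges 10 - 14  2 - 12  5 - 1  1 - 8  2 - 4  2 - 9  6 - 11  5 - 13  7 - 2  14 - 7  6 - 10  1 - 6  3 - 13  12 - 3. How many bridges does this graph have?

4

The edges on the cycle 5-1-6-10-14-7-2-12-3-13-5 are not bridges since each lies on that cycle.
But removing 1 - 8 disconnects 1 from 8; removing 9 - 2 disconnects 9 from 2; removing 6 - 11 disconnects 6 from 11; removing 4 - 2 disconnects 4 from 2 — these are bridges.
That makes 4 bridges.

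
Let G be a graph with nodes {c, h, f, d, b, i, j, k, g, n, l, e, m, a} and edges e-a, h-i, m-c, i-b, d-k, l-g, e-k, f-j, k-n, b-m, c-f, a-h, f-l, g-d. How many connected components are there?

1

Starting from a we can reach a, b, c, d, e, f, g, h, i, j, k, l, m, n. That is one component of size 14.
Total: 1 component.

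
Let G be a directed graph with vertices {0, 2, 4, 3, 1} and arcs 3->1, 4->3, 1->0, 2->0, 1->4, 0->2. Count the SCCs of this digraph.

{1, 3, 4} are all mutually reachable — one SCC of size 3.
{0, 2} are all mutually reachable — one SCC of size 2.
That gives 2 strongly connected components.

2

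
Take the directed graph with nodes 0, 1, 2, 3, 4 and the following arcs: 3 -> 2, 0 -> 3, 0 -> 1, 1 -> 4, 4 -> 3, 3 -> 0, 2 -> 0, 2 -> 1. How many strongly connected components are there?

1

{0, 1, 2, 3, 4} are all mutually reachable — one SCC of size 5.
That gives 1 strongly connected component.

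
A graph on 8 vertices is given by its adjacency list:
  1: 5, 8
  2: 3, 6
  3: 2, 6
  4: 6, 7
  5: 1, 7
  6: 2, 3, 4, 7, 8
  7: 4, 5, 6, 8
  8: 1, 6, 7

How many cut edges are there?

The edges on the cycle 6-3-2-6 are not bridges since each lies on that cycle.
Every edge lies on some cycle, so there are no bridges.

0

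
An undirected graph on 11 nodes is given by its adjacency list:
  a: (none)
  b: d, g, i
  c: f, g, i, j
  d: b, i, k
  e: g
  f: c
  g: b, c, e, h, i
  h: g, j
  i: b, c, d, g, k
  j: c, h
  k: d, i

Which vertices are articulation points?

c, g

Removing c increases the component count from 2 to 3, so c is a cut vertex.
Removing g increases the component count from 2 to 3, so g is a cut vertex.
By contrast removing j leaves 2 components; it is not a cut vertex. No other vertex is a cut vertex either.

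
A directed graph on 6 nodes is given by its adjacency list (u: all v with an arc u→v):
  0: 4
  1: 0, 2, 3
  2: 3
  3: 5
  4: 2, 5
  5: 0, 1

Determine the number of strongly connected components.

{0, 1, 2, 3, 4, 5} are all mutually reachable — one SCC of size 6.
That gives 1 strongly connected component.

1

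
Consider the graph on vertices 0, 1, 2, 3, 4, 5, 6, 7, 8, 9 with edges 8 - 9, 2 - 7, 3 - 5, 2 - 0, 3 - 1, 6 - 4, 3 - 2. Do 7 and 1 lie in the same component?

From 7 we can reach 0, 1, 2, 3, 5, 7, which includes 1.

Yes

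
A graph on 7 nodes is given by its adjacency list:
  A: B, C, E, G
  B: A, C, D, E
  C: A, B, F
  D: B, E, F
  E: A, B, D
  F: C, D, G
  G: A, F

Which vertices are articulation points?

none

Removing C, for instance, still leaves 1 component. No single vertex removal increases the component count — the graph has no articulation points.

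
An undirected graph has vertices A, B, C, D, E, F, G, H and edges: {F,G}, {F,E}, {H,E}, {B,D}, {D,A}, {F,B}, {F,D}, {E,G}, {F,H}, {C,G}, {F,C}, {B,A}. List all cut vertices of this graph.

F

Removing F increases the component count from 1 to 2, so F is a cut vertex.
By contrast removing G leaves 1 component; it is not a cut vertex. No other vertex is a cut vertex either.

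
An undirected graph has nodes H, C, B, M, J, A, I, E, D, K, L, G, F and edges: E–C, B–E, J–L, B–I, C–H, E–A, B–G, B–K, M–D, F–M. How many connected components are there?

3

Starting from J we can reach J, L. That is one component of size 2.
Starting from D we can reach D, F, M. That is one component of size 3.
Starting from A we can reach A, B, C, E, G, H, I, K. That is one component of size 8.
Total: 3 components.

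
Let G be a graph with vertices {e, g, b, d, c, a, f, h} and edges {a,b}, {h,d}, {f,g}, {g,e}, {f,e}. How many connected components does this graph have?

c is isolated — a component by itself.
Starting from d we can reach d, h. That is one component of size 2.
Starting from a we can reach a, b. That is one component of size 2.
Starting from e we can reach e, f, g. That is one component of size 3.
Total: 4 components.

4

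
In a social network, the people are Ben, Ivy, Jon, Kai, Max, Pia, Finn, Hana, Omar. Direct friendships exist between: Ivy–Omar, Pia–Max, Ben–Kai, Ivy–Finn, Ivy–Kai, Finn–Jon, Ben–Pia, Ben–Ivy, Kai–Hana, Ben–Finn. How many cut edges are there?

5

The edges on the cycle Ben-Ivy-Finn-Ben are not bridges since each lies on that cycle.
But removing Ivy–Omar disconnects Ivy from Omar; removing Hana–Kai disconnects Hana from Kai; removing Jon–Finn disconnects Jon from Finn; removing Ben–Pia disconnects Ben from Pia — these are bridges.
In total 5 edges are bridges.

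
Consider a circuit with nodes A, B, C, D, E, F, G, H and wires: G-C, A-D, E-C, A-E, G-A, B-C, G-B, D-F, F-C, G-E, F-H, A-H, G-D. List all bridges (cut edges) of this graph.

none

The edges on the cycle G-A-H-F-D-G are not bridges since each lies on that cycle.
Every edge lies on some cycle, so there are no bridges.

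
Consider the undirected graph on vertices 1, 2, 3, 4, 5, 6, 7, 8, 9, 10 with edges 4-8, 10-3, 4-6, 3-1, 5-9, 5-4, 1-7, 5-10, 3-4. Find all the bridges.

1-3, 1-7, 4-6, 4-8, 5-9

The edges on the cycle 5-10-3-4-5 are not bridges since each lies on that cycle.
But removing 4-8 disconnects 4 from 8; removing 5-9 disconnects 5 from 9; removing 7-1 disconnects 7 from 1; removing 4-6 disconnects 4 from 6 — these are bridges.
In total 5 edges are bridges.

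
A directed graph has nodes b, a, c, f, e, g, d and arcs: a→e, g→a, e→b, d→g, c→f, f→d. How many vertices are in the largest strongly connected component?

{g} is an SCC by itself.
{b} is an SCC by itself.
{c} is an SCC by itself.
{a} is an SCC by itself.
{f} is an SCC by itself.
(and 2 more singleton SCCs)
The largest has 1 vertex.

1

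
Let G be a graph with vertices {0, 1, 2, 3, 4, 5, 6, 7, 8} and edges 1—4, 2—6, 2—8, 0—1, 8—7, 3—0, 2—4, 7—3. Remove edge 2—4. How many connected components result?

2 and 4 are still connected via 2-8-7-3-0-1-4, so the component count stays at 2.

2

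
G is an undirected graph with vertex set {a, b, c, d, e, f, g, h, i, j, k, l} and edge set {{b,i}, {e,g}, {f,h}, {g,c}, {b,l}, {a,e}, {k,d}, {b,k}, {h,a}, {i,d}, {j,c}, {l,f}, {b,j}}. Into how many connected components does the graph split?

1

Starting from a we can reach a, b, c, d, e, f, g, h, i, j, k, l. That is one component of size 12.
Total: 1 component.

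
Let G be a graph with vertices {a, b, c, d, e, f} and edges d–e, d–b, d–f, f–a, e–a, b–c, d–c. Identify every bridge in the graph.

The edges on the cycle d-b-c-d are not bridges since each lies on that cycle.
Every edge lies on some cycle, so there are no bridges.

none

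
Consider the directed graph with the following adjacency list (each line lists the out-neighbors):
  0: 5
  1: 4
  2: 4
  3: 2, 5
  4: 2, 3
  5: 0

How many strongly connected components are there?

3

{2, 3, 4} are all mutually reachable — one SCC of size 3.
{0, 5} are all mutually reachable — one SCC of size 2.
{1} is an SCC by itself.
That gives 3 strongly connected components.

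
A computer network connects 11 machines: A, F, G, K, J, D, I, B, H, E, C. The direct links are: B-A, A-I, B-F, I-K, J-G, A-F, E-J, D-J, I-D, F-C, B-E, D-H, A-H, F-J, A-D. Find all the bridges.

C-F, G-J, I-K

The edges on the cycle A-F-J-D-A are not bridges since each lies on that cycle.
But removing I-K disconnects I from K; removing G-J disconnects G from J; removing F-C disconnects F from C — these are bridges.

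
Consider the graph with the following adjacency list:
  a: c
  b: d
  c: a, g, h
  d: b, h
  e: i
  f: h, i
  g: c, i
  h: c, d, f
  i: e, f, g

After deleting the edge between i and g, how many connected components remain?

i and g are still connected via i-f-h-c-g, so the component count stays at 1.

1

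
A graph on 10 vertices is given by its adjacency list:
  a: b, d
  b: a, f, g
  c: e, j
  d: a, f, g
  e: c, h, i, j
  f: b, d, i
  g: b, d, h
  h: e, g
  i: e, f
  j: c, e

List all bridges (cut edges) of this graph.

The edges on the cycle e-j-c-e are not bridges since each lies on that cycle.
Every edge lies on some cycle, so there are no bridges.

none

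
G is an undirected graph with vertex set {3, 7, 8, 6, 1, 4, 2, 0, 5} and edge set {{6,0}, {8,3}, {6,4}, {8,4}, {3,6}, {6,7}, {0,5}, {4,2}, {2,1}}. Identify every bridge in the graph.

The edges on the cycle 8-3-6-4-8 are not bridges since each lies on that cycle.
But removing 4—2 disconnects 4 from 2; removing 6—0 disconnects 6 from 0; removing 0—5 disconnects 0 from 5; removing 6—7 disconnects 6 from 7 — these are bridges.
In total 5 edges are bridges.

0-5, 0-6, 1-2, 2-4, 6-7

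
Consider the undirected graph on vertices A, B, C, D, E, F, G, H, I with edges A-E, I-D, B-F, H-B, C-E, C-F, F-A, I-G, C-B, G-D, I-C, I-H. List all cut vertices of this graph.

Removing I increases the component count from 1 to 2, so I is a cut vertex.
By contrast removing C leaves 1 component; it is not a cut vertex. No other vertex is a cut vertex either.

I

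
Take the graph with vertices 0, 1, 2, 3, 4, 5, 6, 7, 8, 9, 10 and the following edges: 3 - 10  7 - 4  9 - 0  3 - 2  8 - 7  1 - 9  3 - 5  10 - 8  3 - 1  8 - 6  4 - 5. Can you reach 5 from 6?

Yes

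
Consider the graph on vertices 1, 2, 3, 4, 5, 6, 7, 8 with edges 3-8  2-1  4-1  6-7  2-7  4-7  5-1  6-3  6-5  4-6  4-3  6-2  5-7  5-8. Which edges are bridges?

none

The edges on the cycle 6-5-1-2-6 are not bridges since each lies on that cycle.
Every edge lies on some cycle, so there are no bridges.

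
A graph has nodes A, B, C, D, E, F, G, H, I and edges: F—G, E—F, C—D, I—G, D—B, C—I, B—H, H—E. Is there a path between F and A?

No

The component containing F is {B, C, D, E, F, G, H, I}, and A is not in it.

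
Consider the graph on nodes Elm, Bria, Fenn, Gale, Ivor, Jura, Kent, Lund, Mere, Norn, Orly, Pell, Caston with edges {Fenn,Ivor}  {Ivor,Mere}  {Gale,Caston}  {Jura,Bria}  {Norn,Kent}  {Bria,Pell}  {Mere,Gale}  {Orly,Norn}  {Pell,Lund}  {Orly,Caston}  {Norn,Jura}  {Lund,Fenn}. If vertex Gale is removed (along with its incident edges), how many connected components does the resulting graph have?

2

With Gale gone, the remaining components are: {Elm}; {Bria, Fenn, Ivor, Jura, Kent, Lund, Mere, Norn, Orly, Pell, Caston}.
That is 2 components.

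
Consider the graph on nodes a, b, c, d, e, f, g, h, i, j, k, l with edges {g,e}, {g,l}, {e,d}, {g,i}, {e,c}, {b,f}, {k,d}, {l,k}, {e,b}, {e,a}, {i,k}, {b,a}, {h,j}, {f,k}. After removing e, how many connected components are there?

3

With e gone, the remaining components are: {c}; {h, j}; {a, b, d, f, g, i, k, l}.
That is 3 components.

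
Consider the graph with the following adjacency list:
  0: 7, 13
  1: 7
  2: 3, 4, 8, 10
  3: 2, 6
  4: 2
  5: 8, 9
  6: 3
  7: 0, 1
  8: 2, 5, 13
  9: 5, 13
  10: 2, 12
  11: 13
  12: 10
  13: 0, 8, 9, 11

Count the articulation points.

7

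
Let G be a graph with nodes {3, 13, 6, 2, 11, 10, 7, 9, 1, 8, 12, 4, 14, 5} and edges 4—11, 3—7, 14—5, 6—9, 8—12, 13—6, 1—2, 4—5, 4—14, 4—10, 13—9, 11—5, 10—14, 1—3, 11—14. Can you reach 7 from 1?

From 1 we can reach 1, 2, 3, 7, which includes 7.

Yes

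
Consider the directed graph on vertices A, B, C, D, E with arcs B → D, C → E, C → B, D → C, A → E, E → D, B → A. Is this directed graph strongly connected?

From E we can reach every vertex (A, B, C, D, E), and every vertex can reach E (A, B, C, D, E). So the whole graph is one strongly connected component.

Yes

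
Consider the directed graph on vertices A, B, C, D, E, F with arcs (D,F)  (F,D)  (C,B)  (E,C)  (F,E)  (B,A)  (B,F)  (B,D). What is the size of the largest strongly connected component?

5

{B, C, D, E, F} are all mutually reachable — one SCC of size 5.
{A} is an SCC by itself.
The largest has 5 vertices.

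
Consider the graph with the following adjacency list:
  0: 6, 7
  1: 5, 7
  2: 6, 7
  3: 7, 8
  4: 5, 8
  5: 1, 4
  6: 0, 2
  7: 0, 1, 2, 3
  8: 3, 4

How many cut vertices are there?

Removing 7 increases the component count from 1 to 2, so 7 is a cut vertex.
By contrast removing 4 leaves 1 component; it is not a cut vertex. No other vertex is a cut vertex either.

1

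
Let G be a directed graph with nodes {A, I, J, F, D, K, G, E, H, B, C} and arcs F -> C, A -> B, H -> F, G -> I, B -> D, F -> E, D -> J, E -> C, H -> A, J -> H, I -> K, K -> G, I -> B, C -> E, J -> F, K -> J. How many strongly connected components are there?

{A, B, D, H, J} are all mutually reachable — one SCC of size 5.
{G, I, K} are all mutually reachable — one SCC of size 3.
{C, E} are all mutually reachable — one SCC of size 2.
{F} is an SCC by itself.
That gives 4 strongly connected components.

4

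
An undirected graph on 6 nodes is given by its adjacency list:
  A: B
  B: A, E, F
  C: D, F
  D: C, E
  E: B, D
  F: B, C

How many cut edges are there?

The edges on the cycle F-C-D-E-B-F are not bridges since each lies on that cycle.
But removing B-A disconnects B from A — this is a bridge.

1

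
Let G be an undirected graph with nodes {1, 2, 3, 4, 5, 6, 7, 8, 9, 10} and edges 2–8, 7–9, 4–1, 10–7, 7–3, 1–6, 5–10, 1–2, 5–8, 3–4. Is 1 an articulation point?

Yes

Deleting 1 raises the number of components from 1 to 2, so 1 is a cut vertex.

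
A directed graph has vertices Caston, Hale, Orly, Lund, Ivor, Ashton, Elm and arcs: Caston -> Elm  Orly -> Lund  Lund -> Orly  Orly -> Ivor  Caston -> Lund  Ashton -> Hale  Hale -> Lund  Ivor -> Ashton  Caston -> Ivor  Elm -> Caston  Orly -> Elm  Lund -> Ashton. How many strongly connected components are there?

1

{Elm, Hale, Ivor, Lund, Orly, Ashton, Caston} are all mutually reachable — one SCC of size 7.
That gives 1 strongly connected component.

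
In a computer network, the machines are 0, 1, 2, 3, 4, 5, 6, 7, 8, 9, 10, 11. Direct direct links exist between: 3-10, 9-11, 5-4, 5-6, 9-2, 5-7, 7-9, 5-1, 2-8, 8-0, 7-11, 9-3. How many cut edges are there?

The edges on the cycle 7-9-11-7 are not bridges since each lies on that cycle.
But removing 5-7 disconnects 5 from 7; removing 2-8 disconnects 2 from 8; removing 9-2 disconnects 9 from 2; removing 5-6 disconnects 5 from 6 — these are bridges.
In total 9 edges are bridges.

9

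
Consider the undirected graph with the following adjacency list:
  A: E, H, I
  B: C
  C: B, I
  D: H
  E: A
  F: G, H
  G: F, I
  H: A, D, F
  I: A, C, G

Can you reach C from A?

Yes

From A we can reach A, B, C, D, E, F, G, H, I, which includes C.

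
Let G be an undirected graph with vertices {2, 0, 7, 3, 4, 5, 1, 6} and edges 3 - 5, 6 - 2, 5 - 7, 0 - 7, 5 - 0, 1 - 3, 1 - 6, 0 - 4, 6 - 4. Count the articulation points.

Removing 6 increases the component count from 1 to 2, so 6 is a cut vertex.
By contrast removing 1 leaves 1 component; it is not a cut vertex. No other vertex is a cut vertex either.

1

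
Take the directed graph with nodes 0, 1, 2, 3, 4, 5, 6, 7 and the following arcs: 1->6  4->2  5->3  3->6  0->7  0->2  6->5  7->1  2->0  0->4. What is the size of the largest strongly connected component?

{3, 5, 6} are all mutually reachable — one SCC of size 3.
{0, 2, 4} are all mutually reachable — one SCC of size 3.
{1} is an SCC by itself.
{7} is an SCC by itself.
The largest has 3 vertices.

3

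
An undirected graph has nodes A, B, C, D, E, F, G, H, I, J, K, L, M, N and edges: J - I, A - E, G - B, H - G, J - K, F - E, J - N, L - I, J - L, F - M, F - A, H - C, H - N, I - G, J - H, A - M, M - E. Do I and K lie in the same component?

Yes

From I we can reach B, C, G, H, I, J, K, L, N, which includes K.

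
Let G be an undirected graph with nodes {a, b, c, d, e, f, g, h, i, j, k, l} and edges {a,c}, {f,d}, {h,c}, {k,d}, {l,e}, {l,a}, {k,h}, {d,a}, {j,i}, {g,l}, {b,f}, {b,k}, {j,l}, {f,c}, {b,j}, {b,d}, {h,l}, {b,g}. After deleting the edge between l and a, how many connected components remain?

1

l and a are still connected via l-h-c-a, so the component count stays at 1.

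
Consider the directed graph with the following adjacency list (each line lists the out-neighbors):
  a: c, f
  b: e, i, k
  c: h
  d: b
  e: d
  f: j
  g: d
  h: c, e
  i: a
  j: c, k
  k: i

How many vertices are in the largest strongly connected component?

10

{a, b, c, d, e, f, h, i, j, k} are all mutually reachable — one SCC of size 10.
{g} is an SCC by itself.
The largest has 10 vertices.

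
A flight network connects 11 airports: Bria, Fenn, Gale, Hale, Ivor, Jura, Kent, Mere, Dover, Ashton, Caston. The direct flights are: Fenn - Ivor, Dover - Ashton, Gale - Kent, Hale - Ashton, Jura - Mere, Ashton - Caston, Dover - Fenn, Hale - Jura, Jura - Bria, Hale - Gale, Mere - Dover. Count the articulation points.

Removing Fenn increases the component count from 1 to 2, so Fenn is a cut vertex.
Removing Gale increases the component count from 1 to 2, so Gale is a cut vertex.
Removing Hale increases the component count from 1 to 2, so Hale is a cut vertex.
Likewise Jura, Dover, Ashton are cut vertices.
By contrast removing Kent leaves 1 component; it is not a cut vertex. No other vertex is a cut vertex either.

6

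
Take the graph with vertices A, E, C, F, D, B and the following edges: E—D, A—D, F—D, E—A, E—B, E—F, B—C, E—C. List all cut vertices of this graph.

Removing E increases the component count from 1 to 2, so E is a cut vertex.
By contrast removing C leaves 1 component; it is not a cut vertex. No other vertex is a cut vertex either.

E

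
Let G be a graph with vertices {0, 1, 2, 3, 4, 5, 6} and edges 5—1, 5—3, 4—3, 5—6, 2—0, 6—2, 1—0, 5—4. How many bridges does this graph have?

The edges on the cycle 5-4-3-5 are not bridges since each lies on that cycle.
Every edge lies on some cycle, so there are no bridges.

0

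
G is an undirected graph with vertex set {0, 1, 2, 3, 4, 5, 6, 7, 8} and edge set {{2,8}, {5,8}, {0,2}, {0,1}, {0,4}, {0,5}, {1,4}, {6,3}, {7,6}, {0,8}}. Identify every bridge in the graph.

The edges on the cycle 0-1-4-0 are not bridges since each lies on that cycle.
But removing 7 - 6 disconnects 7 from 6; removing 3 - 6 disconnects 3 from 6 — these are bridges.

3-6, 6-7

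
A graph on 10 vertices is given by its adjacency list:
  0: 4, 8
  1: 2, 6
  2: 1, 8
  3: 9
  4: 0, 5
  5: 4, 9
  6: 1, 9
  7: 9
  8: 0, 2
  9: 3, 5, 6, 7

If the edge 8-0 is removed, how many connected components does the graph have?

1

8 and 0 are still connected via 8-2-1-6-9-5-4-0, so the component count stays at 1.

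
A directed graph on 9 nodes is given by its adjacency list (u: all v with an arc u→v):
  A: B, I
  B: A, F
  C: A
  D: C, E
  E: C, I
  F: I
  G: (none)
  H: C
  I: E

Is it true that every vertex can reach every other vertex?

No

There is no directed path from F to D, so the graph is not strongly connected.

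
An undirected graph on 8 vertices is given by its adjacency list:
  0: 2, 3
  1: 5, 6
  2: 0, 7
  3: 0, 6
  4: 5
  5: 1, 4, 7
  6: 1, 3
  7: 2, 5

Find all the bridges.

4-5

The edges on the cycle 7-5-1-6-3-0-2-7 are not bridges since each lies on that cycle.
But removing 5-4 disconnects 5 from 4 — this is a bridge.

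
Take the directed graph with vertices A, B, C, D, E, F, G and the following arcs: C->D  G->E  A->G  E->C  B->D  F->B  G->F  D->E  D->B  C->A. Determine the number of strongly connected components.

1

{A, B, C, D, E, F, G} are all mutually reachable — one SCC of size 7.
That gives 1 strongly connected component.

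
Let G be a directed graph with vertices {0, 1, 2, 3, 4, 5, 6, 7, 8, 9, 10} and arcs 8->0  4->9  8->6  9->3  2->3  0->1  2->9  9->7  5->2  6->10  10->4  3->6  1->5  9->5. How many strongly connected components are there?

{2, 3, 4, 5, 6, 9, 10} are all mutually reachable — one SCC of size 7.
{8} is an SCC by itself.
{7} is an SCC by itself.
{1} is an SCC by itself.
{0} is an SCC by itself.
That gives 5 strongly connected components.

5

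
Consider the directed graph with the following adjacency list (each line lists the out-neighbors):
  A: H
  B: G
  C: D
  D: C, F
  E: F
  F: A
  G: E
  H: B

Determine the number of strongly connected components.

{A, B, E, F, G, H} are all mutually reachable — one SCC of size 6.
{C, D} are all mutually reachable — one SCC of size 2.
That gives 2 strongly connected components.

2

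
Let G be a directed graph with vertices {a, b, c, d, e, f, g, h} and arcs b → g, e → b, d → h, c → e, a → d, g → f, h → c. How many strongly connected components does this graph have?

{b} is an SCC by itself.
{d} is an SCC by itself.
{c} is an SCC by itself.
{a} is an SCC by itself.
{f} is an SCC by itself.
(and 3 more singleton SCCs)
That gives 8 strongly connected components.

8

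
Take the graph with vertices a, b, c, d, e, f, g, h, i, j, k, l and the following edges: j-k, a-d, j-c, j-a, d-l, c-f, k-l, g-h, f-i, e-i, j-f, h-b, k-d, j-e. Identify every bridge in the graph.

b-h, g-h

The edges on the cycle j-e-i-f-j are not bridges since each lies on that cycle.
But removing h-b disconnects h from b; removing g-h disconnects g from h — these are bridges.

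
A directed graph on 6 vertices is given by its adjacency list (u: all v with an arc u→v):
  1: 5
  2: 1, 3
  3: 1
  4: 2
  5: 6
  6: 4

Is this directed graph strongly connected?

From 6 we can reach every vertex (1, 2, 3, 4, 5, 6), and every vertex can reach 6 (1, 2, 3, 4, 5, 6). So the whole graph is one strongly connected component.

Yes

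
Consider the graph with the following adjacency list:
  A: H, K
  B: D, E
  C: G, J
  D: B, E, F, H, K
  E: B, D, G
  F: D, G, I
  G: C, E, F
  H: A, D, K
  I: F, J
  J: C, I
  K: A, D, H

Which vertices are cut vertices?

Removing D increases the component count from 1 to 2, so D is a cut vertex.
By contrast removing E leaves 1 component; it is not a cut vertex. No other vertex is a cut vertex either.

D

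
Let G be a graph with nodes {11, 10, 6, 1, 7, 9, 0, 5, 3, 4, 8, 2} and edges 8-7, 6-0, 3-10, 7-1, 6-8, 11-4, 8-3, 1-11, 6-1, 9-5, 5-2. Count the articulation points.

6

Removing 1 increases the component count from 2 to 3, so 1 is a cut vertex.
Removing 3 increases the component count from 2 to 3, so 3 is a cut vertex.
Removing 5 increases the component count from 2 to 3, so 5 is a cut vertex.
Likewise 6, 8, 11 are cut vertices.
By contrast removing 10 leaves 2 components; it is not a cut vertex. No other vertex is a cut vertex either.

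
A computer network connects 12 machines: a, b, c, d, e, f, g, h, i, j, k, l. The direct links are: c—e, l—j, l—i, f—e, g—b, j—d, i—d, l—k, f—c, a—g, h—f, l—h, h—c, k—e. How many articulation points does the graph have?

2

Removing g increases the component count from 2 to 3, so g is a cut vertex.
Removing l increases the component count from 2 to 3, so l is a cut vertex.
By contrast removing k leaves 2 components; it is not a cut vertex. No other vertex is a cut vertex either.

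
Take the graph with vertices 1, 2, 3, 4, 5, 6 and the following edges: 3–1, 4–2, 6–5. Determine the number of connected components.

3

Starting from 5 we can reach 5, 6. That is one component of size 2.
Starting from 2 we can reach 2, 4. That is one component of size 2.
Starting from 1 we can reach 1, 3. That is one component of size 2.
Total: 3 components.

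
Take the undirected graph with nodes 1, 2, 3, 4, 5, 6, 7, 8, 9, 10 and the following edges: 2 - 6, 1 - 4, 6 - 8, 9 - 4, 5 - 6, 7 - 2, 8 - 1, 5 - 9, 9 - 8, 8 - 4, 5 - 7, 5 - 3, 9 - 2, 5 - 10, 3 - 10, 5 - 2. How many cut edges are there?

0

The edges on the cycle 5-3-10-5 are not bridges since each lies on that cycle.
Every edge lies on some cycle, so there are no bridges.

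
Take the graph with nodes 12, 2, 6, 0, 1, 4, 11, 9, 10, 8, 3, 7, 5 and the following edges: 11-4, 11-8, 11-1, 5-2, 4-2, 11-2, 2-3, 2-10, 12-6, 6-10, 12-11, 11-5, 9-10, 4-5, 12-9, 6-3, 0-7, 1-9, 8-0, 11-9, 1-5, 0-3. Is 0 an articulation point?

Deleting 0 raises the number of components from 1 to 2, so 0 is a cut vertex.

Yes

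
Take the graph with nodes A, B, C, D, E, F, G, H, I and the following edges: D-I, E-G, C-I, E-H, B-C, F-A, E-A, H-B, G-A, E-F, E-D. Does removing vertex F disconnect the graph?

No

Deleting F leaves 1 component (was 1) (its neighbors A, E remain connected to each other), so F is not a cut vertex.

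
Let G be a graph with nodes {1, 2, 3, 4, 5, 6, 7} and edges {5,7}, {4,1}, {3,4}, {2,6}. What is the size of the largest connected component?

3

Starting from 2 we can reach 2, 6. That is one component of size 2.
Starting from 5 we can reach 5, 7. That is one component of size 2.
Starting from 1 we can reach 1, 3, 4. That is one component of size 3.
The largest has 3 vertices.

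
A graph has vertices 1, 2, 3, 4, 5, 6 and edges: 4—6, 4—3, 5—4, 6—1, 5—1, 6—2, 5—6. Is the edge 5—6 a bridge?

No

After removing 5—6, the path 5-4-6 still connects them, so the edge is not a bridge.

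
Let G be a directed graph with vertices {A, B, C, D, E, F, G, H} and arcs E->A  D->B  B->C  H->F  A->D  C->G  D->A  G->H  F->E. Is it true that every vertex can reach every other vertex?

Yes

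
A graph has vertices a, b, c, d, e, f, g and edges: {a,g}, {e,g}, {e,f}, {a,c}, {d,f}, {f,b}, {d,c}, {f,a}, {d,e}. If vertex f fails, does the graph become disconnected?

Deleting f raises the number of components from 1 to 2, so f is a cut vertex.

Yes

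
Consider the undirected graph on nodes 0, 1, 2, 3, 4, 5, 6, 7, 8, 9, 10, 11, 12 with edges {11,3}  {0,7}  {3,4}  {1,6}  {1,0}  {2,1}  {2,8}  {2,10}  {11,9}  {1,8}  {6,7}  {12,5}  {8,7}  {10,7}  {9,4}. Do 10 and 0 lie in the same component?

Yes

From 10 we can reach 0, 1, 2, 6, 7, 8, 10, which includes 0.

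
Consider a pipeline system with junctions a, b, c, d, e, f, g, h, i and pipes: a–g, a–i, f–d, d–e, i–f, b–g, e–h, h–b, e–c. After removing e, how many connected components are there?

2

With e gone, the remaining components are: {c}; {a, b, d, f, g, h, i}.
That is 2 components.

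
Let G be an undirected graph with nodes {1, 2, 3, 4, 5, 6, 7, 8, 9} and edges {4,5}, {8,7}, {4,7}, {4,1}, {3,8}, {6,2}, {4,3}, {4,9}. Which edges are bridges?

The edges on the cycle 4-3-8-7-4 are not bridges since each lies on that cycle.
But removing 2 - 6 disconnects 2 from 6; removing 4 - 9 disconnects 4 from 9; removing 4 - 1 disconnects 4 from 1; removing 4 - 5 disconnects 4 from 5 — these are bridges.

1-4, 2-6, 4-5, 4-9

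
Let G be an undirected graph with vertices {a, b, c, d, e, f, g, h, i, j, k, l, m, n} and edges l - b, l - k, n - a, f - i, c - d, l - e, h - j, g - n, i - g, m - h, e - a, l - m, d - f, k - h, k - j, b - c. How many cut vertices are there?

1

Removing l increases the component count from 1 to 2, so l is a cut vertex.
By contrast removing n leaves 1 component; it is not a cut vertex. No other vertex is a cut vertex either.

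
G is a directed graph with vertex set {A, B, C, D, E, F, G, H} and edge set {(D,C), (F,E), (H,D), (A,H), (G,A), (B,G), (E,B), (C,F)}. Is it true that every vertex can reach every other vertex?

Yes

From E we can reach every vertex (A, B, C, D, E, F, G, H), and every vertex can reach E (A, B, C, D, E, F, G, H). So the whole graph is one strongly connected component.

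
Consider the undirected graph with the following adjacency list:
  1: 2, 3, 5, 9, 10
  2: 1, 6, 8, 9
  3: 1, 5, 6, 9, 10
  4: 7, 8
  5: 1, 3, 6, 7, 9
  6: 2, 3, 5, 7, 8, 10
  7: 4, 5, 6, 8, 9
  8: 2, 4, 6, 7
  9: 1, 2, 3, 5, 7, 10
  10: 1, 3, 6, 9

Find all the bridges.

none

The edges on the cycle 8-7-5-1-2-8 are not bridges since each lies on that cycle.
Every edge lies on some cycle, so there are no bridges.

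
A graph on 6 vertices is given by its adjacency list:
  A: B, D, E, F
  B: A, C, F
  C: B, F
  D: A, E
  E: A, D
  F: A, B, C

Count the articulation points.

1

Removing A increases the component count from 1 to 2, so A is a cut vertex.
By contrast removing B leaves 1 component; it is not a cut vertex. No other vertex is a cut vertex either.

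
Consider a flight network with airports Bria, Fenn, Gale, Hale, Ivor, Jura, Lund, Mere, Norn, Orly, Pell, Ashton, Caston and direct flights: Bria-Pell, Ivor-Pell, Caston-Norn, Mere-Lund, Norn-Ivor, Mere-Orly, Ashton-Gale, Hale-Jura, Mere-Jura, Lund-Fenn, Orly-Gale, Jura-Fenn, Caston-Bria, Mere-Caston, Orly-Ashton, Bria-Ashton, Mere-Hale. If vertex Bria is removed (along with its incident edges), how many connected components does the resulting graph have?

With Bria gone, the remaining components are: {Fenn, Gale, Hale, Ivor, Jura, Lund, Mere, Norn, Orly, Pell, Ashton, Caston}.
That is 1 component.

1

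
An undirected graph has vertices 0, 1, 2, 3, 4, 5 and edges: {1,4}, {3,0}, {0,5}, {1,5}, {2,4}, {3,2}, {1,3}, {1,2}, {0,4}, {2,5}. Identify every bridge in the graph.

none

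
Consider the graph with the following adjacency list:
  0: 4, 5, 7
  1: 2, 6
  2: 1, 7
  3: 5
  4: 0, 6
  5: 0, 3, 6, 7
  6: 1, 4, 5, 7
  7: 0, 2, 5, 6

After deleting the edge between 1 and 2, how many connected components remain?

1 and 2 are still connected via 1-6-7-2, so the component count stays at 1.

1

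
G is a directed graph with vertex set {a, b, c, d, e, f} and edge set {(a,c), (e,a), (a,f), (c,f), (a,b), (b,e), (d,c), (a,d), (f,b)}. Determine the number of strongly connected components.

{a, b, c, d, e, f} are all mutually reachable — one SCC of size 6.
That gives 1 strongly connected component.

1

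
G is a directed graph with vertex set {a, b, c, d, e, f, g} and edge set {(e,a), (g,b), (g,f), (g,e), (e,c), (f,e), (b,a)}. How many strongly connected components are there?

{c} is an SCC by itself.
{e} is an SCC by itself.
{g} is an SCC by itself.
{d} is an SCC by itself.
{f} is an SCC by itself.
(and 2 more singleton SCCs)
That gives 7 strongly connected components.

7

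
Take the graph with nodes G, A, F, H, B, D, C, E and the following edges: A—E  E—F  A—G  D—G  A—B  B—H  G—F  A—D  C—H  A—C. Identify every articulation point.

A

Removing A increases the component count from 1 to 2, so A is a cut vertex.
By contrast removing G leaves 1 component; it is not a cut vertex. No other vertex is a cut vertex either.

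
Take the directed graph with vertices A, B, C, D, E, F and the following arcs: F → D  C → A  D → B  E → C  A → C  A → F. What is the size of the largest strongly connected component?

{A, C} are all mutually reachable — one SCC of size 2.
{E} is an SCC by itself.
{F} is an SCC by itself.
{B} is an SCC by itself.
{D} is an SCC by itself.
The largest has 2 vertices.

2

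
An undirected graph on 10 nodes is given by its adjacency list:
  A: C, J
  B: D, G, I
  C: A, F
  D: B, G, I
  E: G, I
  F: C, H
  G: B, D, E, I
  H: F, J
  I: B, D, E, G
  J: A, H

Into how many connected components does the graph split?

Starting from A we can reach A, C, F, H, J. That is one component of size 5.
Starting from B we can reach B, D, E, G, I. That is one component of size 5.
Total: 2 components.

2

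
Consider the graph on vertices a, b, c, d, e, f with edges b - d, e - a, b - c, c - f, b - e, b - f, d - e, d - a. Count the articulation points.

1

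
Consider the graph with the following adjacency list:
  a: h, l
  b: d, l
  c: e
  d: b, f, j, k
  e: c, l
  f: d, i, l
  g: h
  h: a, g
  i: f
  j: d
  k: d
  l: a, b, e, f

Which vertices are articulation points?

Removing a increases the component count from 1 to 2, so a is a cut vertex.
Removing d increases the component count from 1 to 3, so d is a cut vertex.
Removing e increases the component count from 1 to 2, so e is a cut vertex.
Likewise f, h, l are cut vertices.
By contrast removing c leaves 1 component; it is not a cut vertex. No other vertex is a cut vertex either.

a, d, e, f, h, l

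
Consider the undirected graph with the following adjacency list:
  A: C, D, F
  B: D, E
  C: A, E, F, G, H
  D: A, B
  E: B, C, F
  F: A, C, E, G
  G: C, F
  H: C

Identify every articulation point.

Removing C increases the component count from 1 to 2, so C is a cut vertex.
By contrast removing H leaves 1 component; it is not a cut vertex. No other vertex is a cut vertex either.

C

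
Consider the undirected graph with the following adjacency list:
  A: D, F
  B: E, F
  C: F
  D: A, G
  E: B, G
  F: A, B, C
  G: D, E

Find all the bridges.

The edges on the cycle D-G-E-B-F-A-D are not bridges since each lies on that cycle.
But removing F-C disconnects F from C — this is a bridge.

C-F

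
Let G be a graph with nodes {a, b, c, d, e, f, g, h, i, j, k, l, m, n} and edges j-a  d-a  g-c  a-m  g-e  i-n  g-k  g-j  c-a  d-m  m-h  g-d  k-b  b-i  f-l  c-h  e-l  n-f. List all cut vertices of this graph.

Removing g increases the component count from 1 to 2, so g is a cut vertex.
By contrast removing e leaves 1 component; it is not a cut vertex. No other vertex is a cut vertex either.

g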